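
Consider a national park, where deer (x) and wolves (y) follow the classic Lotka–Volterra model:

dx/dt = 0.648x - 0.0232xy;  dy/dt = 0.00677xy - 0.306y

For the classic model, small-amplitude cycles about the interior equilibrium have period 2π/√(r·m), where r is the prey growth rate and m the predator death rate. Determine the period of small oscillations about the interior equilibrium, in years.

Here r = 0.648 and m = 0.306, so r·m = 0.198.
ω = √0.198 = 0.445 per year, hence T = 2π/ω ≈ 14.1 years.

T ≈ 14.1 years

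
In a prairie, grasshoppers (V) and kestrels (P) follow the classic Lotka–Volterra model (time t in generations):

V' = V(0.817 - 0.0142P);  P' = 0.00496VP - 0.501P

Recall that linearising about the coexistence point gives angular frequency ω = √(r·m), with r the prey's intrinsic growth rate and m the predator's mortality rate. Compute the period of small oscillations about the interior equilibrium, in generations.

Here r = 0.817 and m = 0.501, so r·m = 0.409.
ω = √0.409 = 0.64 per generation, hence T = 2π/ω ≈ 9.82 generations.

T ≈ 9.82 generations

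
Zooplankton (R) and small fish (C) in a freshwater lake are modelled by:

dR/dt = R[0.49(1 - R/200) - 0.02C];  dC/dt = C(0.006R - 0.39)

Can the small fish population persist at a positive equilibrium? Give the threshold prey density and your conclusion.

Threshold R = 65; K > 65, so yes, the predator persists.

The predator equation gives dC/dt > 0 only when R > 0.39/0.006 = 65.
Without the predator, R → K = 200. Since 200 > 65, the predator can invade and persist.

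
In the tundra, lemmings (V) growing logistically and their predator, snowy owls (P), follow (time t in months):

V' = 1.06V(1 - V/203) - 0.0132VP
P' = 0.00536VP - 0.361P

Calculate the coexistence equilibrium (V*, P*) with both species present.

V* ≈ 67.4, P* ≈ 53.7

From dP/dt = 0 with P > 0: 0.00536V* = 0.361, so V* = 67.4.
Substitute into dV/dt = 0: 1.06(1 - 67.4/203) = 0.0132P*.
The bracket is 0.668, giving P* = 0.708/0.0132 = 53.7.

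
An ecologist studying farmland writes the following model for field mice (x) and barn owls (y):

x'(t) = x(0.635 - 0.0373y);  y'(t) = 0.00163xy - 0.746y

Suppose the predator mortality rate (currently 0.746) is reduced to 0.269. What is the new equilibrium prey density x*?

x* ≈ 165

At the interior fixed point, setting dy/dt = 0 with y > 0 fixes x* = (predator death rate)/(xy coefficient) — independent of the other coefficients.
With the change, x* = 0.269/0.00163 = 165; it falls from 458.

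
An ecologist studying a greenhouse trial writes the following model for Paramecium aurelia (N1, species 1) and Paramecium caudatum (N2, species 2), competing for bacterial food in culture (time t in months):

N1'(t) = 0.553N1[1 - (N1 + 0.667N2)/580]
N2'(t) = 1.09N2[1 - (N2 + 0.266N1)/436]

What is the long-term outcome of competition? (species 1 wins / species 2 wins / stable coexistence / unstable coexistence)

Compare the nullcline intercepts: K1/α12 = 580/0.667 = 870 > K2 = 436; K2/α21 = 436/0.266 = 1640 > K1 = 580.
Since both inequalities hold, each species can invade when rare, so the interior equilibrium is stable.

stable coexistence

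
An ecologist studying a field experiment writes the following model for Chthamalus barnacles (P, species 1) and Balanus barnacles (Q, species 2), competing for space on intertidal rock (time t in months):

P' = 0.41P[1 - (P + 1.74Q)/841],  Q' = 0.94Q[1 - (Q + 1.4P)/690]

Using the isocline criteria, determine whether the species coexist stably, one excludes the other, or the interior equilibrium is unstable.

unstable coexistence (outcome depends on initial conditions)

Compare the nullcline intercepts: K1/α12 = 841/1.74 = 483 < K2 = 690; K2/α21 = 690/1.4 = 493 < K1 = 841.
Since both are reversed, neither can invade when rare; the interior point is a saddle.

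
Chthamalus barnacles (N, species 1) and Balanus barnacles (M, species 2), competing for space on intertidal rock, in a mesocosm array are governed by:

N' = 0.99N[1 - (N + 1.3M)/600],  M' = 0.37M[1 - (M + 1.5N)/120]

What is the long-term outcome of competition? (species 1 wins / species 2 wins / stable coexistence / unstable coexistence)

species 1 excludes species 2

Compare the nullcline intercepts: K1/α12 = 600/1.3 = 462 > K2 = 120; K2/α21 = 120/1.5 = 80 < K1 = 600.
Since the inequalities point opposite ways, species 1 can invade but species 2 cannot.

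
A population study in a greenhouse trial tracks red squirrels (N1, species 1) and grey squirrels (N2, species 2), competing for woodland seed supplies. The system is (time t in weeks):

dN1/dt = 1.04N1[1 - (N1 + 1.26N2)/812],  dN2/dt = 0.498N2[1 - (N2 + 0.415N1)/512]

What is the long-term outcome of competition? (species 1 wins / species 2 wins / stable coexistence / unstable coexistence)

stable coexistence

Compare the nullcline intercepts: K1/α12 = 812/1.26 = 644 > K2 = 512; K2/α21 = 512/0.415 = 1230 > K1 = 812.
Since both inequalities hold, each species can invade when rare, so the interior equilibrium is stable.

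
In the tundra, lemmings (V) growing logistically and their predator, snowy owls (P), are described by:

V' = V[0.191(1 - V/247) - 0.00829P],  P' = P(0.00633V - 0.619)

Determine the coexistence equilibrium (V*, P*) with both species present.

From dP/dt = 0 with P > 0: 0.00633V* = 0.619, so V* = 97.8.
Substitute into dV/dt = 0: 0.191(1 - 97.8/247) = 0.00829P*.
The bracket is 0.604, giving P* = 0.115/0.00829 = 13.9.

V* ≈ 97.8, P* ≈ 13.9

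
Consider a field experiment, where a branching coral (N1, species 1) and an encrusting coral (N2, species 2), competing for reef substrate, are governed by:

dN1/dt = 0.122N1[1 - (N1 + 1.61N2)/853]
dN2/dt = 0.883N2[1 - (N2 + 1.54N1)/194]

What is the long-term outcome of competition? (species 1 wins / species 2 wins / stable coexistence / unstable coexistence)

Compare the nullcline intercepts: K1/α12 = 853/1.61 = 530 > K2 = 194; K2/α21 = 194/1.54 = 126 < K1 = 853.
Since the inequalities point opposite ways, species 1 can invade but species 2 cannot.

species 1 excludes species 2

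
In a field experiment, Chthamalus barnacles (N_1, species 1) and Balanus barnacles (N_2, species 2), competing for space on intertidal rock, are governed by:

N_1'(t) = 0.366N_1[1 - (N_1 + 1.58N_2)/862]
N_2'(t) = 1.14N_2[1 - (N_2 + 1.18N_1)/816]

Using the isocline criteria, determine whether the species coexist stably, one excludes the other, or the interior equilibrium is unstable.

unstable coexistence (outcome depends on initial conditions)

Compare the nullcline intercepts: K1/α12 = 862/1.58 = 546 < K2 = 816; K2/α21 = 816/1.18 = 692 < K1 = 862.
Since both are reversed, neither can invade when rare; the interior point is a saddle.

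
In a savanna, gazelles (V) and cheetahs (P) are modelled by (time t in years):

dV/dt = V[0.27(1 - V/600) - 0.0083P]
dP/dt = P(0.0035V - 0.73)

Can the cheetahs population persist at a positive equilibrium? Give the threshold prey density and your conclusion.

The predator equation gives dP/dt > 0 only when V > 0.73/0.0035 = 209.
Without the predator, V → K = 600. Since 600 > 209, the predator can invade and persist.

Threshold V = 209; K > 209, so yes, the predator persists.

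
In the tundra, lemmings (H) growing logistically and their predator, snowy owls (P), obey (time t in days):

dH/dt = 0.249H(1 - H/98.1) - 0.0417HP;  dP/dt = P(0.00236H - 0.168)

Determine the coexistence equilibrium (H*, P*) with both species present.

H* ≈ 71.2, P* ≈ 1.64

From dP/dt = 0 with P > 0: 0.00236H* = 0.168, so H* = 71.2.
Substitute into dH/dt = 0: 0.249(1 - 71.2/98.1) = 0.0417P*.
The bracket is 0.274, giving P* = 0.0683/0.0417 = 1.64.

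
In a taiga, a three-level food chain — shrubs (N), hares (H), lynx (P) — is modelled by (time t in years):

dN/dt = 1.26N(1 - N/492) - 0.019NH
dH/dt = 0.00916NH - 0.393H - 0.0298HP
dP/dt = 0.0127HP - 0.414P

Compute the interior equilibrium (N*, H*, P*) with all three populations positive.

From dP/dt = 0: 0.0127H* = 0.414, so H* = 32.6.
From dN/dt = 0: 1.26(1 - N*/492) = 0.019·32.6, giving N* = 492·(1 - 0.492) = 250.
From dH/dt = 0: 0.00916·250 - 0.393 = 0.0298P*, so P* = 1.9/0.0298 = 63.7.

N* ≈ 250, H* ≈ 32.6, P* ≈ 63.7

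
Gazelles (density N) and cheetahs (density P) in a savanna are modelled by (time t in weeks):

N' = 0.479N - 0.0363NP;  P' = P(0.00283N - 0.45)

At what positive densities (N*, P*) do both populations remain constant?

N* ≈ 159, P* ≈ 13.2

Set dP/dt = 0 with P > 0: 0.00283N - 0.45 = 0, so N* = 0.45/0.00283 = 159.
Set dN/dt = 0 with N > 0: 0.479 - 0.0363P = 0, so P* = 0.479/0.0363 = 13.2.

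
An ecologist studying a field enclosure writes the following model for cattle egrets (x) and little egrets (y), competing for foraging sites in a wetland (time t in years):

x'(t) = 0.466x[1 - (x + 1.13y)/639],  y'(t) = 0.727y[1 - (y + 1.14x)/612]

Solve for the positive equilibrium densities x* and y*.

x* ≈ 182, y* ≈ 404

Setting both brackets to zero gives the nullclines x + 1.13y = 639 and 1.14x + y = 612.
Substituting y = 612 - 1.14x into the first: x(1 - 1.13·1.14) = 639 - 1.13·612.
So x* = -52.6/-0.288 = 182, and then y* = 612 - 1.14·182 = 404.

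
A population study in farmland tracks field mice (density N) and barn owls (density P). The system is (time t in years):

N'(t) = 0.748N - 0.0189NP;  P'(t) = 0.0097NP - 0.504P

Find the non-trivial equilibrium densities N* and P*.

N* ≈ 52, P* ≈ 39.6

Set dP/dt = 0 with P > 0: 0.0097N - 0.504 = 0, so N* = 0.504/0.0097 = 52.
Set dN/dt = 0 with N > 0: 0.748 - 0.0189P = 0, so P* = 0.748/0.0189 = 39.6.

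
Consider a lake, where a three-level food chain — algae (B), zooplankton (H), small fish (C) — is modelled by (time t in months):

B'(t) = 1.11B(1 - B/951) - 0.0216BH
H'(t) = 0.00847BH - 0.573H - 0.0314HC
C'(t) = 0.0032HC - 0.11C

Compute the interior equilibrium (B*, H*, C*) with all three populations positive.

B* ≈ 315, H* ≈ 34.4, C* ≈ 66.7

From dC/dt = 0: 0.0032H* = 0.11, so H* = 34.4.
From dB/dt = 0: 1.11(1 - B*/951) = 0.0216·34.4, giving B* = 951·(1 - 0.669) = 315.
From dH/dt = 0: 0.00847·315 - 0.573 = 0.0314C*, so C* = 2.09/0.0314 = 66.7.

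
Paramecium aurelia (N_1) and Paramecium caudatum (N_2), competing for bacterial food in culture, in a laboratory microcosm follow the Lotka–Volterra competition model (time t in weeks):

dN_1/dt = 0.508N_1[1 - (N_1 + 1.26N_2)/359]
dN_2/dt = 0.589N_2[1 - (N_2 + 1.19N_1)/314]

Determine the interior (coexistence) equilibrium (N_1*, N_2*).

Setting both brackets to zero gives the nullclines N_1 + 1.26N_2 = 359 and 1.19N_1 + N_2 = 314.
Substituting N_2 = 314 - 1.19N_1 into the first: N_1(1 - 1.26·1.19) = 359 - 1.26·314.
So N_1* = -36.6/-0.499 = 73.4, and then N_2* = 314 - 1.19·73.4 = 227.

N_1* ≈ 73.4, N_2* ≈ 227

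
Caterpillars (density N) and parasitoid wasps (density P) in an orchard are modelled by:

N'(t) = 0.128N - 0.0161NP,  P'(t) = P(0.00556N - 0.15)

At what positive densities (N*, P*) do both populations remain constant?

N* ≈ 27, P* ≈ 7.95

Set dP/dt = 0 with P > 0: 0.00556N - 0.15 = 0, so N* = 0.15/0.00556 = 27.
Set dN/dt = 0 with N > 0: 0.128 - 0.0161P = 0, so P* = 0.128/0.0161 = 7.95.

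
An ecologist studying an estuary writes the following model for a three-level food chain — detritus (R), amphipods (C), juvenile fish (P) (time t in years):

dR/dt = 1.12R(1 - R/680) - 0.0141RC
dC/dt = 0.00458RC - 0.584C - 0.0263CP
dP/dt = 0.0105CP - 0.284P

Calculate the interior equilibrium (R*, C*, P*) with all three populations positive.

From dP/dt = 0: 0.0105C* = 0.284, so C* = 27.
From dR/dt = 0: 1.12(1 - R*/680) = 0.0141·27, giving R* = 680·(1 - 0.341) = 448.
From dC/dt = 0: 0.00458·448 - 0.584 = 0.0263P*, so P* = 1.47/0.0263 = 55.9.

R* ≈ 448, C* ≈ 27, P* ≈ 55.9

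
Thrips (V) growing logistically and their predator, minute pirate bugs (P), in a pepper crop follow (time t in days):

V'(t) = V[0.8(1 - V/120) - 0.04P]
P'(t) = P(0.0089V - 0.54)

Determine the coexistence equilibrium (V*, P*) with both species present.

V* ≈ 60.7, P* ≈ 9.89

From dP/dt = 0 with P > 0: 0.0089V* = 0.54, so V* = 60.7.
Substitute into dV/dt = 0: 0.8(1 - 60.7/120) = 0.04P*.
The bracket is 0.494, giving P* = 0.396/0.04 = 9.89.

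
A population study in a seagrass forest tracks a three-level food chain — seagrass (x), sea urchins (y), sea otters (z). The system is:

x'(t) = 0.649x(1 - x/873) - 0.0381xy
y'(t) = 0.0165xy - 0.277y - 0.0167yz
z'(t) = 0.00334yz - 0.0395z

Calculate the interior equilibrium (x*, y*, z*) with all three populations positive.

From dz/dt = 0: 0.00334y* = 0.0395, so y* = 11.8.
From dx/dt = 0: 0.649(1 - x*/873) = 0.0381·11.8, giving x* = 873·(1 - 0.694) = 267.
From dy/dt = 0: 0.0165·267 - 0.277 = 0.0167z*, so z* = 4.13/0.0167 = 247.

x* ≈ 267, y* ≈ 11.8, z* ≈ 247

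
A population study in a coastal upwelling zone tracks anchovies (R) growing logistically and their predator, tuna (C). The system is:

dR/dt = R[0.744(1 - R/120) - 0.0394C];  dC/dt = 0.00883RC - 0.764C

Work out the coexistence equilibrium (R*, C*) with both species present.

R* ≈ 86.5, C* ≈ 5.27

From dC/dt = 0 with C > 0: 0.00883R* = 0.764, so R* = 86.5.
Substitute into dR/dt = 0: 0.744(1 - 86.5/120) = 0.0394C*.
The bracket is 0.279, giving C* = 0.208/0.0394 = 5.27.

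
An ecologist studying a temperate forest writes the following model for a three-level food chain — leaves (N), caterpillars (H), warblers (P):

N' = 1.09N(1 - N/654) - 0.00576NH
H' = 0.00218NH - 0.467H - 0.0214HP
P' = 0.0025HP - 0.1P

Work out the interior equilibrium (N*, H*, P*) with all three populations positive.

N* ≈ 516, H* ≈ 40, P* ≈ 30.7

From dP/dt = 0: 0.0025H* = 0.1, so H* = 40.
From dN/dt = 0: 1.09(1 - N*/654) = 0.00576·40, giving N* = 654·(1 - 0.211) = 516.
From dH/dt = 0: 0.00218·516 - 0.467 = 0.0214P*, so P* = 0.657/0.0214 = 30.7.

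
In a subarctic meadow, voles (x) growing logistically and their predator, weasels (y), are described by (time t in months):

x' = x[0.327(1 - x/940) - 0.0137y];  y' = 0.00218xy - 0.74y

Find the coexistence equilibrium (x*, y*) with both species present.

From dy/dt = 0 with y > 0: 0.00218x* = 0.74, so x* = 339.
Substitute into dx/dt = 0: 0.327(1 - 339/940) = 0.0137y*.
The bracket is 0.639, giving y* = 0.209/0.0137 = 15.2.

x* ≈ 339, y* ≈ 15.2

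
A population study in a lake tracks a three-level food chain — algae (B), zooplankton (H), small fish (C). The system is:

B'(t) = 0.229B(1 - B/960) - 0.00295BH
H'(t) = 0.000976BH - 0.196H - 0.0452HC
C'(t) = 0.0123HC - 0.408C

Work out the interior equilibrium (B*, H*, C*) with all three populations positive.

B* ≈ 550, H* ≈ 33.2, C* ≈ 7.54

From dC/dt = 0: 0.0123H* = 0.408, so H* = 33.2.
From dB/dt = 0: 0.229(1 - B*/960) = 0.00295·33.2, giving B* = 960·(1 - 0.427) = 550.
From dH/dt = 0: 0.000976·550 - 0.196 = 0.0452C*, so C* = 0.341/0.0452 = 7.54.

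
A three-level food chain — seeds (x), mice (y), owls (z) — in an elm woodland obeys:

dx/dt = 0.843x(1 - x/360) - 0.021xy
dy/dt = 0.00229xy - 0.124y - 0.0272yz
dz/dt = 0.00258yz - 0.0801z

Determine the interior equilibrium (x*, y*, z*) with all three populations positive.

From dz/dt = 0: 0.00258y* = 0.0801, so y* = 31.
From dx/dt = 0: 0.843(1 - x*/360) = 0.021·31, giving x* = 360·(1 - 0.773) = 81.6.
From dy/dt = 0: 0.00229·81.6 - 0.124 = 0.0272z*, so z* = 0.0628/0.0272 = 2.31.

x* ≈ 81.6, y* ≈ 31, z* ≈ 2.31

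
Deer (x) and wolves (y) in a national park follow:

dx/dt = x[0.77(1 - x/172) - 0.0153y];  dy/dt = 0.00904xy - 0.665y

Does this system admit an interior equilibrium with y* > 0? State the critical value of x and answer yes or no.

Threshold x = 73.6; K > 73.6, so yes, the predator persists.

The predator equation gives dy/dt > 0 only when x > 0.665/0.00904 = 73.6.
Without the predator, x → K = 172. Since 172 > 73.6, the predator can invade and persist.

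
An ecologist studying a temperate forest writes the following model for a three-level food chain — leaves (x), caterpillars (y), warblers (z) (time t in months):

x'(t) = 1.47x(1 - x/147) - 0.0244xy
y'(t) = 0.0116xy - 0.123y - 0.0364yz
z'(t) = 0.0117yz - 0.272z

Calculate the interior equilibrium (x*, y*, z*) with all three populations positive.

From dz/dt = 0: 0.0117y* = 0.272, so y* = 23.2.
From dx/dt = 0: 1.47(1 - x*/147) = 0.0244·23.2, giving x* = 147·(1 - 0.386) = 90.3.
From dy/dt = 0: 0.0116·90.3 - 0.123 = 0.0364z*, so z* = 0.924/0.0364 = 25.4.

x* ≈ 90.3, y* ≈ 23.2, z* ≈ 25.4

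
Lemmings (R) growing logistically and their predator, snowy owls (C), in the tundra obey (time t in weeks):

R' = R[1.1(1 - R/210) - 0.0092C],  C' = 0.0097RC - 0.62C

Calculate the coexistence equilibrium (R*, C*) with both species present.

R* ≈ 63.9, C* ≈ 83.2

From dC/dt = 0 with C > 0: 0.0097R* = 0.62, so R* = 63.9.
Substitute into dR/dt = 0: 1.1(1 - 63.9/210) = 0.0092C*.
The bracket is 0.696, giving C* = 0.765/0.0092 = 83.2.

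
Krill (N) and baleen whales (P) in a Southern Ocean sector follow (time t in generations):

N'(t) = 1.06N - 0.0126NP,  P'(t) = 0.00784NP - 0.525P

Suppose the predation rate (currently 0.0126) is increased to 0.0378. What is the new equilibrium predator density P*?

At the interior fixed point, setting dN/dt = 0 with N > 0 fixes P* = (prey growth rate)/(NP coefficient) — independent of the other coefficients.
With the change, P* = 1.06/0.0378 = 28; it falls from 84.1.

P* ≈ 28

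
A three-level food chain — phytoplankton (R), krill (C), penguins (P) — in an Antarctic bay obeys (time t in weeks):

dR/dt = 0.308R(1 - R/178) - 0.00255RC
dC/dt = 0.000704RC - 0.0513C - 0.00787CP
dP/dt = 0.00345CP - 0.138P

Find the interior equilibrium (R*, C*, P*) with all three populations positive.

From dP/dt = 0: 0.00345C* = 0.138, so C* = 40.
From dR/dt = 0: 0.308(1 - R*/178) = 0.00255·40, giving R* = 178·(1 - 0.331) = 119.
From dC/dt = 0: 0.000704·119 - 0.0513 = 0.00787P*, so P* = 0.0325/0.00787 = 4.13.

R* ≈ 119, C* ≈ 40, P* ≈ 4.13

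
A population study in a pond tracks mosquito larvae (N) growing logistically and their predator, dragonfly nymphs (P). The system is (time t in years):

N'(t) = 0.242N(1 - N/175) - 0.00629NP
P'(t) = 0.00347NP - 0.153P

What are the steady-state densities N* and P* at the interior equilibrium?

From dP/dt = 0 with P > 0: 0.00347N* = 0.153, so N* = 44.1.
Substitute into dN/dt = 0: 0.242(1 - 44.1/175) = 0.00629P*.
The bracket is 0.748, giving P* = 0.181/0.00629 = 28.8.

N* ≈ 44.1, P* ≈ 28.8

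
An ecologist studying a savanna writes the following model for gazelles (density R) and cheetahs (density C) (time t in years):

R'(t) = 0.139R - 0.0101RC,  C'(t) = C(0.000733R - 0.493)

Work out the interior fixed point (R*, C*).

Set dC/dt = 0 with C > 0: 0.000733R - 0.493 = 0, so R* = 0.493/0.000733 = 673.
Set dR/dt = 0 with R > 0: 0.139 - 0.0101C = 0, so C* = 0.139/0.0101 = 13.8.

R* ≈ 673, C* ≈ 13.8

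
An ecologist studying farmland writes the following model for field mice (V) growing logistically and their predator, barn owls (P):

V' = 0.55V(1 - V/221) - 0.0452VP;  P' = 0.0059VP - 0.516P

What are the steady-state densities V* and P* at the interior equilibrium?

V* ≈ 87.5, P* ≈ 7.35

From dP/dt = 0 with P > 0: 0.0059V* = 0.516, so V* = 87.5.
Substitute into dV/dt = 0: 0.55(1 - 87.5/221) = 0.0452P*.
The bracket is 0.604, giving P* = 0.332/0.0452 = 7.35.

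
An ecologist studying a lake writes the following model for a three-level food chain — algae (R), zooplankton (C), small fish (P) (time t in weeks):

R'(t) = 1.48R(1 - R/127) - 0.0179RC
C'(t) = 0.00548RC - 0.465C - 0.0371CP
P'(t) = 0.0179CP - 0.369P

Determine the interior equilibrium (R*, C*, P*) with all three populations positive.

From dP/dt = 0: 0.0179C* = 0.369, so C* = 20.6.
From dR/dt = 0: 1.48(1 - R*/127) = 0.0179·20.6, giving R* = 127·(1 - 0.249) = 95.3.
From dC/dt = 0: 0.00548·95.3 - 0.465 = 0.0371P*, so P* = 0.0574/0.0371 = 1.55.

R* ≈ 95.3, C* ≈ 20.6, P* ≈ 1.55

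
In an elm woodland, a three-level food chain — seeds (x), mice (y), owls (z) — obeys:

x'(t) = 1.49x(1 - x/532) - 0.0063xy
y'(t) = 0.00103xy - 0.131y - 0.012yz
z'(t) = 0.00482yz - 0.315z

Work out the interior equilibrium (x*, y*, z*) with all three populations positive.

From dz/dt = 0: 0.00482y* = 0.315, so y* = 65.4.
From dx/dt = 0: 1.49(1 - x*/532) = 0.0063·65.4, giving x* = 532·(1 - 0.276) = 385.
From dy/dt = 0: 0.00103·385 - 0.131 = 0.012z*, so z* = 0.266/0.012 = 22.1.

x* ≈ 385, y* ≈ 65.4, z* ≈ 22.1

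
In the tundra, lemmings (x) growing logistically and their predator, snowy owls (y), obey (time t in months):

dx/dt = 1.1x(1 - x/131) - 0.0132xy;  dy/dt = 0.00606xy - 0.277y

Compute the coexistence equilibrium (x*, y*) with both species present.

From dy/dt = 0 with y > 0: 0.00606x* = 0.277, so x* = 45.7.
Substitute into dx/dt = 0: 1.1(1 - 45.7/131) = 0.0132y*.
The bracket is 0.651, giving y* = 0.716/0.0132 = 54.3.

x* ≈ 45.7, y* ≈ 54.3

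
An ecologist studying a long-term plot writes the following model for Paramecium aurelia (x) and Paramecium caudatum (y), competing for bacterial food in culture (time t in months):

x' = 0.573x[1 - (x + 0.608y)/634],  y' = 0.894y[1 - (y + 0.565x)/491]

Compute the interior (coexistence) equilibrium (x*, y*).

x* ≈ 511, y* ≈ 202

Setting both brackets to zero gives the nullclines x + 0.608y = 634 and 0.565x + y = 491.
Substituting y = 491 - 0.565x into the first: x(1 - 0.608·0.565) = 634 - 0.608·491.
So x* = 335/0.656 = 511, and then y* = 491 - 0.565·511 = 202.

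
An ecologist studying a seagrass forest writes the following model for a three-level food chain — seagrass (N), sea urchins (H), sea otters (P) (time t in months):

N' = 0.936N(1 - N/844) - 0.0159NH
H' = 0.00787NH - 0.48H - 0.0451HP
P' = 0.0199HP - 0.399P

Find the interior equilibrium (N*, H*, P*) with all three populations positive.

From dP/dt = 0: 0.0199H* = 0.399, so H* = 20.1.
From dN/dt = 0: 0.936(1 - N*/844) = 0.0159·20.1, giving N* = 844·(1 - 0.341) = 557.
From dH/dt = 0: 0.00787·557 - 0.48 = 0.0451P*, so P* = 3.9/0.0451 = 86.5.

N* ≈ 557, H* ≈ 20.1, P* ≈ 86.5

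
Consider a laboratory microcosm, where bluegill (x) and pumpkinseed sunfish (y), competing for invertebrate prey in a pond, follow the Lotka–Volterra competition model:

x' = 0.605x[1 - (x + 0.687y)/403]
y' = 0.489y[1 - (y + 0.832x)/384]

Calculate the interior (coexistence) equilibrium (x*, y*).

Setting both brackets to zero gives the nullclines x + 0.687y = 403 and 0.832x + y = 384.
Substituting y = 384 - 0.832x into the first: x(1 - 0.687·0.832) = 403 - 0.687·384.
So x* = 139/0.428 = 325, and then y* = 384 - 0.832·325 = 114.

x* ≈ 325, y* ≈ 114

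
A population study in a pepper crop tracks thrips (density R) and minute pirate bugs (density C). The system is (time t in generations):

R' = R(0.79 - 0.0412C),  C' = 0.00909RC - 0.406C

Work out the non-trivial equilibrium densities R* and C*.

R* ≈ 44.7, C* ≈ 19.2

Set dC/dt = 0 with C > 0: 0.00909R - 0.406 = 0, so R* = 0.406/0.00909 = 44.7.
Set dR/dt = 0 with R > 0: 0.79 - 0.0412C = 0, so C* = 0.79/0.0412 = 19.2.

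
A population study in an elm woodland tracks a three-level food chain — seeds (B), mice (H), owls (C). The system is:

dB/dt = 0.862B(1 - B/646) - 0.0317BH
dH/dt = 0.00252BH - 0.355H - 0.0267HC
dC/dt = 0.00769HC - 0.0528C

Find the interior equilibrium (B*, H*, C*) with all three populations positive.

B* ≈ 483, H* ≈ 6.87, C* ≈ 32.3

From dC/dt = 0: 0.00769H* = 0.0528, so H* = 6.87.
From dB/dt = 0: 0.862(1 - B*/646) = 0.0317·6.87, giving B* = 646·(1 - 0.252) = 483.
From dH/dt = 0: 0.00252·483 - 0.355 = 0.0267C*, so C* = 0.862/0.0267 = 32.3.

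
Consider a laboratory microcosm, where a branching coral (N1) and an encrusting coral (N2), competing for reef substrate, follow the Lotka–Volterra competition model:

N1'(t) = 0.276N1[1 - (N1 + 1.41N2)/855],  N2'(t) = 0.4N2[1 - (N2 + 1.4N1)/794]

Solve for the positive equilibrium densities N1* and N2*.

N1* ≈ 272, N2* ≈ 414

Setting both brackets to zero gives the nullclines N1 + 1.41N2 = 855 and 1.4N1 + N2 = 794.
Substituting N2 = 794 - 1.4N1 into the first: N1(1 - 1.41·1.4) = 855 - 1.41·794.
So N1* = -265/-0.974 = 272, and then N2* = 794 - 1.4·272 = 414.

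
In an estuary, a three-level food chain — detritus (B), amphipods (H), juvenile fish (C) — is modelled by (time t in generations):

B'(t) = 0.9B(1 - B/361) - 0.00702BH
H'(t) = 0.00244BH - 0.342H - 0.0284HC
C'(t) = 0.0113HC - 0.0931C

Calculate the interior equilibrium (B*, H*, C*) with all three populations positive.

From dC/dt = 0: 0.0113H* = 0.0931, so H* = 8.24.
From dB/dt = 0: 0.9(1 - B*/361) = 0.00702·8.24, giving B* = 361·(1 - 0.0643) = 338.
From dH/dt = 0: 0.00244·338 - 0.342 = 0.0284C*, so C* = 0.482/0.0284 = 17.

B* ≈ 338, H* ≈ 8.24, C* ≈ 17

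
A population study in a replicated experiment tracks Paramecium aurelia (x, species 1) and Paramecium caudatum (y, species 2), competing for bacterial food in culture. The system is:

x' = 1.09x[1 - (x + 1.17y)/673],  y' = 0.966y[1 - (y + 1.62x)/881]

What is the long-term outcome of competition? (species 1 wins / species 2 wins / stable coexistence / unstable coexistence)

unstable coexistence (outcome depends on initial conditions)

Compare the nullcline intercepts: K1/α12 = 673/1.17 = 575 < K2 = 881; K2/α21 = 881/1.62 = 544 < K1 = 673.
Since both are reversed, neither can invade when rare; the interior point is a saddle.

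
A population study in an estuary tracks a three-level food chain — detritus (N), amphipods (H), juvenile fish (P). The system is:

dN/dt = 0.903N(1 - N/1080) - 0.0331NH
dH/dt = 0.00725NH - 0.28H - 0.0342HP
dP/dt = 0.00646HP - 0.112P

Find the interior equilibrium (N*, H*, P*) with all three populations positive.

N* ≈ 394, H* ≈ 17.3, P* ≈ 75.3

From dP/dt = 0: 0.00646H* = 0.112, so H* = 17.3.
From dN/dt = 0: 0.903(1 - N*/1080) = 0.0331·17.3, giving N* = 1080·(1 - 0.636) = 394.
From dH/dt = 0: 0.00725·394 - 0.28 = 0.0342P*, so P* = 2.57/0.0342 = 75.3.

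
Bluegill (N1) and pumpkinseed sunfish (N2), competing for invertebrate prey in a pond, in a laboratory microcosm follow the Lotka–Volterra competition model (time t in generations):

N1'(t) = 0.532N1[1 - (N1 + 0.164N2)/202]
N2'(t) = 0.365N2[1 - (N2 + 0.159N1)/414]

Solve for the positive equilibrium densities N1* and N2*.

N1* ≈ 138, N2* ≈ 392

Setting both brackets to zero gives the nullclines N1 + 0.164N2 = 202 and 0.159N1 + N2 = 414.
Substituting N2 = 414 - 0.159N1 into the first: N1(1 - 0.164·0.159) = 202 - 0.164·414.
So N1* = 134/0.974 = 138, and then N2* = 414 - 0.159·138 = 392.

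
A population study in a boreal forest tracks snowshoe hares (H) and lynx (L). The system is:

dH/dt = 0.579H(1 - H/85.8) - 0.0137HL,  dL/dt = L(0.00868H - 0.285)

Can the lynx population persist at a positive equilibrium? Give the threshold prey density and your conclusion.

The predator equation gives dL/dt > 0 only when H > 0.285/0.00868 = 32.8.
Without the predator, H → K = 85.8. Since 85.8 > 32.8, the predator can invade and persist.

Threshold H = 32.8; K > 32.8, so yes, the predator persists.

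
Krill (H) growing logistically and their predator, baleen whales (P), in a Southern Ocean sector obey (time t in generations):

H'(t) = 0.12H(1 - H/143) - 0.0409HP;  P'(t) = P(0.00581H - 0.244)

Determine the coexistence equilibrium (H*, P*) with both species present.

H* ≈ 42, P* ≈ 2.07

From dP/dt = 0 with P > 0: 0.00581H* = 0.244, so H* = 42.
Substitute into dH/dt = 0: 0.12(1 - 42/143) = 0.0409P*.
The bracket is 0.706, giving P* = 0.0848/0.0409 = 2.07.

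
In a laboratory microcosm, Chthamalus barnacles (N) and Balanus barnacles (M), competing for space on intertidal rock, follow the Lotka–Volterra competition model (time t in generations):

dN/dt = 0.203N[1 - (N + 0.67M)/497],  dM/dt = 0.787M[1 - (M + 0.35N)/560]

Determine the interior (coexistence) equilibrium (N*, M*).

N* ≈ 159, M* ≈ 504

Setting both brackets to zero gives the nullclines N + 0.67M = 497 and 0.35N + M = 560.
Substituting M = 560 - 0.35N into the first: N(1 - 0.67·0.35) = 497 - 0.67·560.
So N* = 122/0.766 = 159, and then M* = 560 - 0.35·159 = 504.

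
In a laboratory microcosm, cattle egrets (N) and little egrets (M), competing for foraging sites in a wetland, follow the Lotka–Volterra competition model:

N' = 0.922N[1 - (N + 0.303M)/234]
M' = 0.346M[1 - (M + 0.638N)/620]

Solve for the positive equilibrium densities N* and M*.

N* ≈ 57.2, M* ≈ 584

Setting both brackets to zero gives the nullclines N + 0.303M = 234 and 0.638N + M = 620.
Substituting M = 620 - 0.638N into the first: N(1 - 0.303·0.638) = 234 - 0.303·620.
So N* = 46.1/0.807 = 57.2, and then M* = 620 - 0.638·57.2 = 584.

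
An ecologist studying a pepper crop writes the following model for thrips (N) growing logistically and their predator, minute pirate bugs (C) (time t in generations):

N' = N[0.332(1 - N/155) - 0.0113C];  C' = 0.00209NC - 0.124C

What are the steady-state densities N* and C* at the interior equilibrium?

N* ≈ 59.3, C* ≈ 18.1

From dC/dt = 0 with C > 0: 0.00209N* = 0.124, so N* = 59.3.
Substitute into dN/dt = 0: 0.332(1 - 59.3/155) = 0.0113C*.
The bracket is 0.617, giving C* = 0.205/0.0113 = 18.1.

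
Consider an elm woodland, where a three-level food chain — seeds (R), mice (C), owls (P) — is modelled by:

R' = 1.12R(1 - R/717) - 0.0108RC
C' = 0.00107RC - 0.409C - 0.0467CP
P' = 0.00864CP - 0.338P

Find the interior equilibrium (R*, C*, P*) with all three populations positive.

From dP/dt = 0: 0.00864C* = 0.338, so C* = 39.1.
From dR/dt = 0: 1.12(1 - R*/717) = 0.0108·39.1, giving R* = 717·(1 - 0.377) = 447.
From dC/dt = 0: 0.00107·447 - 0.409 = 0.0467P*, so P* = 0.0688/0.0467 = 1.47.

R* ≈ 447, C* ≈ 39.1, P* ≈ 1.47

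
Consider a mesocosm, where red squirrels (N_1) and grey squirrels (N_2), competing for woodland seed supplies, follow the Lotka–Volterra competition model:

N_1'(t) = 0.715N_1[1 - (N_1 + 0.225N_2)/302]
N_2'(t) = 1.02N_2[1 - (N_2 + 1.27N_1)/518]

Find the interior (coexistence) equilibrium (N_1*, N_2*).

N_1* ≈ 260, N_2* ≈ 188

Setting both brackets to zero gives the nullclines N_1 + 0.225N_2 = 302 and 1.27N_1 + N_2 = 518.
Substituting N_2 = 518 - 1.27N_1 into the first: N_1(1 - 0.225·1.27) = 302 - 0.225·518.
So N_1* = 185/0.714 = 260, and then N_2* = 518 - 1.27·260 = 188.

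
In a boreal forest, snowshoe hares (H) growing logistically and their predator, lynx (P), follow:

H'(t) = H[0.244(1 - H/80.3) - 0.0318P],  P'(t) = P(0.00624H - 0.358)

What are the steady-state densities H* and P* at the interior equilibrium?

H* ≈ 57.4, P* ≈ 2.19

From dP/dt = 0 with P > 0: 0.00624H* = 0.358, so H* = 57.4.
Substitute into dH/dt = 0: 0.244(1 - 57.4/80.3) = 0.0318P*.
The bracket is 0.286, giving P* = 0.0697/0.0318 = 2.19.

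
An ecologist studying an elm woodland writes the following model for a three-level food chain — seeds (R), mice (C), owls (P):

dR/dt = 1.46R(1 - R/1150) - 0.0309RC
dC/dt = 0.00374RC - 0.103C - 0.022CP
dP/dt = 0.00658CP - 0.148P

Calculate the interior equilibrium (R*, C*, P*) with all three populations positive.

From dP/dt = 0: 0.00658C* = 0.148, so C* = 22.5.
From dR/dt = 0: 1.46(1 - R*/1150) = 0.0309·22.5, giving R* = 1150·(1 - 0.476) = 603.
From dC/dt = 0: 0.00374·603 - 0.103 = 0.022P*, so P* = 2.15/0.022 = 97.8.

R* ≈ 603, C* ≈ 22.5, P* ≈ 97.8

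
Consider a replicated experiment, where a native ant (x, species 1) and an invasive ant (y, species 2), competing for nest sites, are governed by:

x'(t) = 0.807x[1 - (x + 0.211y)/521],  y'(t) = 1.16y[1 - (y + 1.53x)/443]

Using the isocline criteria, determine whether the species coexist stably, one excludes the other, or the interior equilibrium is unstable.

Compare the nullcline intercepts: K1/α12 = 521/0.211 = 2470 > K2 = 443; K2/α21 = 443/1.53 = 290 < K1 = 521.
Since the inequalities point opposite ways, species 1 can invade but species 2 cannot.

species 1 excludes species 2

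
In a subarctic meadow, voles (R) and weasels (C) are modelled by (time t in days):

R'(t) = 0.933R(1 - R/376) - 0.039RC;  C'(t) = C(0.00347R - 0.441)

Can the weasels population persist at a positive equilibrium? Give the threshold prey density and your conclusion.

The predator equation gives dC/dt > 0 only when R > 0.441/0.00347 = 127.
Without the predator, R → K = 376. Since 376 > 127, the predator can invade and persist.

Threshold R = 127; K > 127, so yes, the predator persists.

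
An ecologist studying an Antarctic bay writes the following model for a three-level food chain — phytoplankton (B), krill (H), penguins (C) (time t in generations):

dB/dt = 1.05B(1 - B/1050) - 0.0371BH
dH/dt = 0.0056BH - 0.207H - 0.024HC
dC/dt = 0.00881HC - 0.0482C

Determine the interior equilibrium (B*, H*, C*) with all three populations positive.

B* ≈ 847, H* ≈ 5.47, C* ≈ 189

From dC/dt = 0: 0.00881H* = 0.0482, so H* = 5.47.
From dB/dt = 0: 1.05(1 - B*/1050) = 0.0371·5.47, giving B* = 1050·(1 - 0.193) = 847.
From dH/dt = 0: 0.0056·847 - 0.207 = 0.024C*, so C* = 4.54/0.024 = 189.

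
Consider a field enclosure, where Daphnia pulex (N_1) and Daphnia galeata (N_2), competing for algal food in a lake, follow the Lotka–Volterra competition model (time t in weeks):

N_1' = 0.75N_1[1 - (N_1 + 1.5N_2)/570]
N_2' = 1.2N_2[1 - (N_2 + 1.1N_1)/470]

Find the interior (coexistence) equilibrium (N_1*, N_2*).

N_1* ≈ 208, N_2* ≈ 242

Setting both brackets to zero gives the nullclines N_1 + 1.5N_2 = 570 and 1.1N_1 + N_2 = 470.
Substituting N_2 = 470 - 1.1N_1 into the first: N_1(1 - 1.5·1.1) = 570 - 1.5·470.
So N_1* = -135/-0.65 = 208, and then N_2* = 470 - 1.1·208 = 242.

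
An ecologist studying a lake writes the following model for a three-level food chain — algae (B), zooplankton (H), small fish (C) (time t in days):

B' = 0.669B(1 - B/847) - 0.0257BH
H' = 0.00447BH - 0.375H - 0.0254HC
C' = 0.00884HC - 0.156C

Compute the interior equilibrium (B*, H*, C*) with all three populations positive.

From dC/dt = 0: 0.00884H* = 0.156, so H* = 17.6.
From dB/dt = 0: 0.669(1 - B*/847) = 0.0257·17.6, giving B* = 847·(1 - 0.678) = 273.
From dH/dt = 0: 0.00447·273 - 0.375 = 0.0254C*, so C* = 0.844/0.0254 = 33.2.

B* ≈ 273, H* ≈ 17.6, C* ≈ 33.2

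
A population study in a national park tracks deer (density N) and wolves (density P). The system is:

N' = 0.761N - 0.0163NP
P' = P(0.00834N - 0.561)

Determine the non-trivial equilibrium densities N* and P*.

Set dP/dt = 0 with P > 0: 0.00834N - 0.561 = 0, so N* = 0.561/0.00834 = 67.3.
Set dN/dt = 0 with N > 0: 0.761 - 0.0163P = 0, so P* = 0.761/0.0163 = 46.7.

N* ≈ 67.3, P* ≈ 46.7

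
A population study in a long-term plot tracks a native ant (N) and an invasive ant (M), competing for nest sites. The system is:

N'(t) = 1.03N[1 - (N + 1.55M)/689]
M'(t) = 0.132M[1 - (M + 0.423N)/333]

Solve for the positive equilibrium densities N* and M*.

Setting both brackets to zero gives the nullclines N + 1.55M = 689 and 0.423N + M = 333.
Substituting M = 333 - 0.423N into the first: N(1 - 1.55·0.423) = 689 - 1.55·333.
So N* = 173/0.344 = 502, and then M* = 333 - 0.423·502 = 121.

N* ≈ 502, M* ≈ 121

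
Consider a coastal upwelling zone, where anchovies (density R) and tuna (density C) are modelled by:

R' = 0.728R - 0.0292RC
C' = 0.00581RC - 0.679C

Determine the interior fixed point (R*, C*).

R* ≈ 117, C* ≈ 24.9

Set dC/dt = 0 with C > 0: 0.00581R - 0.679 = 0, so R* = 0.679/0.00581 = 117.
Set dR/dt = 0 with R > 0: 0.728 - 0.0292C = 0, so C* = 0.728/0.0292 = 24.9.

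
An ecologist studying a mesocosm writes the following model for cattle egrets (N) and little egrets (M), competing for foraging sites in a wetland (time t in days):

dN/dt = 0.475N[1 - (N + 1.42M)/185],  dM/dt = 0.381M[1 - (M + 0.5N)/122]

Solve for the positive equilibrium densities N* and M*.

Setting both brackets to zero gives the nullclines N + 1.42M = 185 and 0.5N + M = 122.
Substituting M = 122 - 0.5N into the first: N(1 - 1.42·0.5) = 185 - 1.42·122.
So N* = 11.8/0.29 = 40.6, and then M* = 122 - 0.5·40.6 = 102.

N* ≈ 40.6, M* ≈ 102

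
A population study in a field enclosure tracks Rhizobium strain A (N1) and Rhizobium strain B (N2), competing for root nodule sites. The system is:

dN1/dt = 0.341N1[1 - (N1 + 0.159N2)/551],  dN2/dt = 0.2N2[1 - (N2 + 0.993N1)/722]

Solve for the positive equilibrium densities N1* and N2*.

Setting both brackets to zero gives the nullclines N1 + 0.159N2 = 551 and 0.993N1 + N2 = 722.
Substituting N2 = 722 - 0.993N1 into the first: N1(1 - 0.159·0.993) = 551 - 0.159·722.
So N1* = 436/0.842 = 518, and then N2* = 722 - 0.993·518 = 208.

N1* ≈ 518, N2* ≈ 208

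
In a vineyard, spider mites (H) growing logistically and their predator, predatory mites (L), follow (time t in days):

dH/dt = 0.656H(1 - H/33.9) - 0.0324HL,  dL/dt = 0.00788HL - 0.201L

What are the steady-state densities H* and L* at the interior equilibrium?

From dL/dt = 0 with L > 0: 0.00788H* = 0.201, so H* = 25.5.
Substitute into dH/dt = 0: 0.656(1 - 25.5/33.9) = 0.0324L*.
The bracket is 0.248, giving L* = 0.162/0.0324 = 5.01.

H* ≈ 25.5, L* ≈ 5.01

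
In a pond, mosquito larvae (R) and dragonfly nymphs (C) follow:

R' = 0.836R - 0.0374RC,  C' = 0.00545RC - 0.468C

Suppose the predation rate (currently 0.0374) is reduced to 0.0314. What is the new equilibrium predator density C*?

At the interior fixed point, setting dR/dt = 0 with R > 0 fixes C* = (prey growth rate)/(RC coefficient) — independent of the other coefficients.
With the change, C* = 0.836/0.0314 = 26.6; it rises from 22.4.

C* ≈ 26.6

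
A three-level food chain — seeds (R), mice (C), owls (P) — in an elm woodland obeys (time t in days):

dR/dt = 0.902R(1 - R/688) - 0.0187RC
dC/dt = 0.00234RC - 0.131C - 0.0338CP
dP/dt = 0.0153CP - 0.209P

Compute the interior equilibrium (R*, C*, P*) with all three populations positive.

R* ≈ 493, C* ≈ 13.7, P* ≈ 30.3

From dP/dt = 0: 0.0153C* = 0.209, so C* = 13.7.
From dR/dt = 0: 0.902(1 - R*/688) = 0.0187·13.7, giving R* = 688·(1 - 0.283) = 493.
From dC/dt = 0: 0.00234·493 - 0.131 = 0.0338P*, so P* = 1.02/0.0338 = 30.3.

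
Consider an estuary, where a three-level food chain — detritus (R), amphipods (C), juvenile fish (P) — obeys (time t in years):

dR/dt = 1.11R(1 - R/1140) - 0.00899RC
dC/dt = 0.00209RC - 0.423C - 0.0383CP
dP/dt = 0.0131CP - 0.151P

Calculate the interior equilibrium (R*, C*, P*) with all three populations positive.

From dP/dt = 0: 0.0131C* = 0.151, so C* = 11.5.
From dR/dt = 0: 1.11(1 - R*/1140) = 0.00899·11.5, giving R* = 1140·(1 - 0.0934) = 1030.
From dC/dt = 0: 0.00209·1030 - 0.423 = 0.0383P*, so P* = 1.74/0.0383 = 45.4.

R* ≈ 1030, C* ≈ 11.5, P* ≈ 45.4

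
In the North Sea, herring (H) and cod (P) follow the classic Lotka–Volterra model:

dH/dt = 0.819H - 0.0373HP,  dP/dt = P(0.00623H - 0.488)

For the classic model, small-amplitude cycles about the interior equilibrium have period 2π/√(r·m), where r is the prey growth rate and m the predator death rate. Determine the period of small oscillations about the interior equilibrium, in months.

T ≈ 9.94 months

Here r = 0.819 and m = 0.488, so r·m = 0.4.
ω = √0.4 = 0.632 per month, hence T = 2π/ω ≈ 9.94 months.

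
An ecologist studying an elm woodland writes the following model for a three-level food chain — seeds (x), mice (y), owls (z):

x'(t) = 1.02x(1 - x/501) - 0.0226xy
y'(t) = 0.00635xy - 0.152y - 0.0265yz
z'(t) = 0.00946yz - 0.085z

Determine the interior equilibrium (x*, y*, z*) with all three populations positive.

From dz/dt = 0: 0.00946y* = 0.085, so y* = 8.99.
From dx/dt = 0: 1.02(1 - x*/501) = 0.0226·8.99, giving x* = 501·(1 - 0.199) = 401.
From dy/dt = 0: 0.00635·401 - 0.152 = 0.0265z*, so z* = 2.4/0.0265 = 90.4.

x* ≈ 401, y* ≈ 8.99, z* ≈ 90.4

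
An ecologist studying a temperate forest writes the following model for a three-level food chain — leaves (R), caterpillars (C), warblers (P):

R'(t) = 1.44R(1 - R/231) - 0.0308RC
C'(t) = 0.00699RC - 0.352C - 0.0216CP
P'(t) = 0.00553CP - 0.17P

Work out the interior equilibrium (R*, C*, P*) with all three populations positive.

R* ≈ 79.1, C* ≈ 30.7, P* ≈ 9.31

From dP/dt = 0: 0.00553C* = 0.17, so C* = 30.7.
From dR/dt = 0: 1.44(1 - R*/231) = 0.0308·30.7, giving R* = 231·(1 - 0.658) = 79.1.
From dC/dt = 0: 0.00699·79.1 - 0.352 = 0.0216P*, so P* = 0.201/0.0216 = 9.31.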